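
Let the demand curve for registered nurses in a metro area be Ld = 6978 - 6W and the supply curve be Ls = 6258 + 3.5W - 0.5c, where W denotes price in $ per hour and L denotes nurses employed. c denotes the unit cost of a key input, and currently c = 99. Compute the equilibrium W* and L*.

With c = 99, supply is Ls = 6208.5 + 3.5W.
Set Ld = Ls: 6978 - 6W = 6208.5 + 3.5W, so 769.5 = 9.5W and W* = 81.
Plugging W* into demand: L* = 6978 - 6(81) = 6492.

W* = 81, L* = 6492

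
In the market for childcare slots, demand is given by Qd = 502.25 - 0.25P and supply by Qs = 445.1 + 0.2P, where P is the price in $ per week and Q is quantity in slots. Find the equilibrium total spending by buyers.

At equilibrium Qd = Qs, so 502.25 - 0.25P = 445.1 + 0.2P; collecting terms, 57.15 = 0.45P and P* = 127.
Then Q* = 502.25 - 0.25(127) = 470.5.
Total spending by buyers = P* × Q* = 127 × 470.5 = 59753.5.

Total spending by buyers = 59753.5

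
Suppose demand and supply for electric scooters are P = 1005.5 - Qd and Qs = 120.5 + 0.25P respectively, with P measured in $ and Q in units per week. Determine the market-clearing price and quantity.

P* = 708, Q* = 297.5

Solving each curve for Q: Qd = 1005.5 - P.
Equating demand and supply, 1005.5 - P = 120.5 + 0.25P gives 1.25P = 885, so P* = 708.
From the demand curve, Q* = 1005.5 - 708 = 297.5.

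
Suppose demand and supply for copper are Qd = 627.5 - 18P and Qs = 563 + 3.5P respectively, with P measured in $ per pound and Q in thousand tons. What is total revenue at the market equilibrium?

Equating demand and supply, 627.5 - 18P = 563 + 3.5P gives 21.5P = 64.5, so P* = 3.
Then Q* = 627.5 - 18(3) = 573.5.
Total revenue = P* × Q* = 3 × 573.5 = 1720.5.

Total revenue = 1720.5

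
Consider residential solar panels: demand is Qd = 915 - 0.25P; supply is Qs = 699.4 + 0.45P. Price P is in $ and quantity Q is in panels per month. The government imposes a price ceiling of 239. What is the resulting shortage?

Evaluating both curves at the ceiling price 239 gives Qd = 855.25, Qs = 806.95.
Shortage = Qd - Qs = 855.25 - 806.95 = 48.3.

Shortage = 48.3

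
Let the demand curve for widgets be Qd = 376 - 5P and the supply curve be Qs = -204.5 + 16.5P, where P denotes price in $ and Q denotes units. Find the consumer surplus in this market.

Consumer surplus = 5808.1

The market clears where 376 - 5P = -204.5 + 16.5P. Rearranging, 21.5P = 580.5, hence P* = 27.
Substitute back: Q* = 376 - 5(27) = 241.
Demand choke price (Qd = 0): P = 376/5 = 75.2. Consumer surplus = ½ × (75.2 - 27) × 241 = 5808.1.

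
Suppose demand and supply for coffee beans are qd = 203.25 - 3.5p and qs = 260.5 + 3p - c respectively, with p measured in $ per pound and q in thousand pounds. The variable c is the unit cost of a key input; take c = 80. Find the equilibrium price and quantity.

p* = 3.5, q* = 191

With c = 80, supply is qs = 180.5 + 3p.
Set qd = qs: 203.25 - 3.5p = 180.5 + 3p, so 22.75 = 6.5p and p* = 3.5.
From the demand curve, q* = 203.25 - 3.5(3.5) = 191.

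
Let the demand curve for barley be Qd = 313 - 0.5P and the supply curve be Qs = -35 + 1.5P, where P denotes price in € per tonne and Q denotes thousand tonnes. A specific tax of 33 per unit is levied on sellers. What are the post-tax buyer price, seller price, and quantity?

P_b = 198.75, P_s = 165.75, Q = 213.625

The tax drives a wedge P_b - P_s = 33. Substituting P_s = P_b - 33 into supply: Qs = -84.5 + 1.5P_b.
Set Qd = Qs: 313 - 0.5P_b = -84.5 + 1.5P_b, so 397.5 = 2P_b and P_b = 198.75.
So P_s = 165.75 and the quantity traded is Q = 313 - 0.5(198.75) = 213.625.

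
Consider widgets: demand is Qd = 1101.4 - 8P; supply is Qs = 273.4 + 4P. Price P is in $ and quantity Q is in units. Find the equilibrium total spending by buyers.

Set Qd = Qs: 1101.4 - 8P = 273.4 + 4P, so 828 = 12P and P* = 69.
Plugging P* into demand: Q* = 1101.4 - 8(69) = 549.4.
Total spending by buyers = P* × Q* = 69 × 549.4 = 37908.6.

Total spending by buyers = 37908.6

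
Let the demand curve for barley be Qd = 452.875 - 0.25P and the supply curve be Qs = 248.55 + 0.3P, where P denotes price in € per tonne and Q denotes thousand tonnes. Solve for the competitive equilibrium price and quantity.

At equilibrium Qd = Qs, so 452.875 - 0.25P = 248.55 + 0.3P; collecting terms, 204.325 = 0.55P and P* = 371.5.
From the demand curve, Q* = 452.875 - 0.25(371.5) = 360.

P* = 371.5, Q* = 360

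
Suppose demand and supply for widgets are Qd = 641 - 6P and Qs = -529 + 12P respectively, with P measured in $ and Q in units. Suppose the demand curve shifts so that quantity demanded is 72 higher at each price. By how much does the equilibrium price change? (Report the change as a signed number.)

ΔP = 4

Set Qd = Qs: 641 - 6P = -529 + 12P, so 1170 = 18P and P* = 65.
Then Q* = 641 - 6(65) = 251.
After the shift, demand is Qd = 713 - 6P.
The new intersection has 1242 = 18P, i.e. P = 69, Q = 299.
ΔP = 69 - 65 = 4.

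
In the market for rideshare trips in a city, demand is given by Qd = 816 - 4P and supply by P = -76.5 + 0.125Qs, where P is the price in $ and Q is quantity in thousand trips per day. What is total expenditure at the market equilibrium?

Inverting to quantity form: Qs = 612 + 8P.
At equilibrium Qd = Qs, so 816 - 4P = 612 + 8P; collecting terms, 204 = 12P and P* = 17.
Plugging P* into demand: Q* = 816 - 4(17) = 748.
Total expenditure = P* × Q* = 17 × 748 = 12716.

Total expenditure = 12716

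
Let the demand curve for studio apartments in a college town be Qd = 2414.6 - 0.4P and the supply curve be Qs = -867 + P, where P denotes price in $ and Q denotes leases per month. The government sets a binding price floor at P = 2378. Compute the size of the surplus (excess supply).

Surplus = 47.6

Evaluating both curves at the floor price 2378 gives Qd = 1463.4, Qs = 1511.
Surplus = Qs - Qd = 1511 - 1463.4 = 47.6.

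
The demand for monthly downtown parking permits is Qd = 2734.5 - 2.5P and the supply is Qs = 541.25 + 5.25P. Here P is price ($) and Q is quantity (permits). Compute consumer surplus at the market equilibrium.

Consumer surplus = 821745.8

Set Qd = Qs: 2734.5 - 2.5P = 541.25 + 5.25P, so 2193.25 = 7.75P and P* = 283.
Then Q* = 2734.5 - 2.5(283) = 2027.
Demand choke price (Qd = 0): P = 2734.5/2.5 = 1093.8. Consumer surplus = ½ × (1093.8 - 283) × 2027 = 821745.8.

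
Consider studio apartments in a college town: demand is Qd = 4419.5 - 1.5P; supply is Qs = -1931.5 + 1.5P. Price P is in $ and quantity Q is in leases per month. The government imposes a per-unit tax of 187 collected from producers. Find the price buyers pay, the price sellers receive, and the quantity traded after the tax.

The tax drives a wedge P_b - P_s = 187. Substituting P_s = P_b - 187 into supply: Qs = -2212 + 1.5P_b.
Market clearing requires 4419.5 - 1.5P_b = -2212 + 1.5P_b; hence 6631.5 = 3P_b and P_b = 2210.5.
So P_s = 2023.5 and the quantity traded is Q = 4419.5 - 1.5(2210.5) = 1103.75.

P_b = 2210.5, P_s = 2023.5, Q = 1103.75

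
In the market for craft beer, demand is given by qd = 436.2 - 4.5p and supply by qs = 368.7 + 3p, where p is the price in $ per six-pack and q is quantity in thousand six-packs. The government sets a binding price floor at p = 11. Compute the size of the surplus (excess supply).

With p fixed at 11, quantity demanded is 386.7 and quantity supplied is 401.7.
Surplus = qs - qd = 401.7 - 386.7 = 15.

Surplus = 15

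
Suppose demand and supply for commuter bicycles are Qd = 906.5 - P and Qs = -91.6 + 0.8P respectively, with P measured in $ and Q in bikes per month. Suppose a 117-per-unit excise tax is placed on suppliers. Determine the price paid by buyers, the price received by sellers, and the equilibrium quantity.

P_b = 606.5, P_s = 489.5, Q = 300

With a tax of 117 on suppliers, they supply based on the net price P_s = P_b - 117, so Qs = -185.2 + 0.8P_b.
Equate demand and the shifted supply: 906.5 - P_b = -185.2 + 0.8P_b, giving 1.8P_b = 1091.7, so P_b = 606.5.
Then P_s = 606.5 - 117 = 489.5 and Q = 906.5 - 606.5 = 300.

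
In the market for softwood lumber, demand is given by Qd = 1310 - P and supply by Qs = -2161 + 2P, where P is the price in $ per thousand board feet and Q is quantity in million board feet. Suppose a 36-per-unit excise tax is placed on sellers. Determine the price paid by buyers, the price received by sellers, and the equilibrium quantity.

The tax drives a wedge P_b - P_s = 36. Substituting P_s = P_b - 36 into supply: Qs = -2233 + 2P_b.
Set Qd = Qs: 1310 - P_b = -2233 + 2P_b, so 3543 = 3P_b and P_b = 1181.
Then P_s = 1181 - 36 = 1145 and Q = 1310 - 1181 = 129.

P_b = 1181, P_s = 1145, Q = 129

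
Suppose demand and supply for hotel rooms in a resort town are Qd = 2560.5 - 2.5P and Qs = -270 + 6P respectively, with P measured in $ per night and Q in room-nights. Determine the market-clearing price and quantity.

P* = 333, Q* = 1728

Equating demand and supply, 2560.5 - 2.5P = -270 + 6P gives 8.5P = 2830.5, so P* = 333.
Then Q* = 2560.5 - 2.5(333) = 1728.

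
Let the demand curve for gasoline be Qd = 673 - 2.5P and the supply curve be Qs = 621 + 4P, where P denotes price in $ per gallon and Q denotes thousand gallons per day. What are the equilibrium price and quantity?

P* = 8, Q* = 653

Equating demand and supply, 673 - 2.5P = 621 + 4P gives 6.5P = 52, so P* = 8.
Substitute back: Q* = 673 - 2.5(8) = 653.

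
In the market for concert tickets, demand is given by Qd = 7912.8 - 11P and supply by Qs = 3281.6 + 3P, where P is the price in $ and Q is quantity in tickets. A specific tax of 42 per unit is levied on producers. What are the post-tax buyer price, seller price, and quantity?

P_b = 339.8, P_s = 297.8, Q = 4175

With a tax of 42 on producers, they supply based on the net price P_s = P_b - 42, so Qs = 3155.6 + 3P_b.
Set Qd = Qs: 7912.8 - 11P_b = 3155.6 + 3P_b, so 4757.2 = 14P_b and P_b = 339.8.
So P_s = 297.8 and the quantity traded is Q = 7912.8 - 11(339.8) = 4175.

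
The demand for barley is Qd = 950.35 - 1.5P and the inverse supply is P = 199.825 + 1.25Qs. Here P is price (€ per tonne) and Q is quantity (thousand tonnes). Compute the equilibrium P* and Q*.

In direct form, Qs = -159.86 + 0.8P.
At equilibrium Qd = Qs, so 950.35 - 1.5P = -159.86 + 0.8P; collecting terms, 1110.21 = 2.3P and P* = 482.7.
From the demand curve, Q* = 950.35 - 1.5(482.7) = 226.3.

P* = 482.7, Q* = 226.3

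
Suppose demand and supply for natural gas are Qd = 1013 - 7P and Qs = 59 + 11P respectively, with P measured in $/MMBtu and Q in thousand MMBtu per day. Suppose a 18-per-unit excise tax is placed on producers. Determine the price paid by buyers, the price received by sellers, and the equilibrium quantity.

With a tax of 18 on producers, they supply based on the net price P_s = P_b - 18, so Qs = -139 + 11P_b.
Equate demand and the shifted supply: 1013 - 7P_b = -139 + 11P_b, giving 18P_b = 1152, so P_b = 64.
Then P_s = 64 - 18 = 46 and Q = 1013 - 7(64) = 565.

P_b = 64, P_s = 46, Q = 565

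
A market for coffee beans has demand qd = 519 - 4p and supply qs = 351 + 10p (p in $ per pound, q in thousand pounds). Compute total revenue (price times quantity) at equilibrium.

Total revenue = 5652

Set qd = qs: 519 - 4p = 351 + 10p, so 168 = 14p and p* = 12.
From the demand curve, q* = 519 - 4(12) = 471.
Total revenue = p* × q* = 12 × 471 = 5652.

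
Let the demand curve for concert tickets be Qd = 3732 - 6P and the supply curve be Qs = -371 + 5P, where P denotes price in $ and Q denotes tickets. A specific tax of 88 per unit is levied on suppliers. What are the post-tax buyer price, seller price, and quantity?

Suppliers keep P_s = P_b - 88 per unit, so supply in terms of the buyer price is Qs = -811 + 5P_b.
Market clearing requires 3732 - 6P_b = -811 + 5P_b; hence 4543 = 11P_b and P_b = 413.
Then P_s = 413 - 88 = 325 and Q = 3732 - 6(413) = 1254.

P_b = 413, P_s = 325, Q = 1254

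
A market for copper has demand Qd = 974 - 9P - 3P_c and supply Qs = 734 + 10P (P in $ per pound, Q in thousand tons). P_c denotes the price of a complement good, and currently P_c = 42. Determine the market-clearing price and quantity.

P* = 6, Q* = 794

With P_c = 42, demand is Qd = 848 - 9P.
The market clears where 848 - 9P = 734 + 10P. Rearranging, 19P = 114, hence P* = 6.
Substitute back: Q* = 848 - 9(6) = 794.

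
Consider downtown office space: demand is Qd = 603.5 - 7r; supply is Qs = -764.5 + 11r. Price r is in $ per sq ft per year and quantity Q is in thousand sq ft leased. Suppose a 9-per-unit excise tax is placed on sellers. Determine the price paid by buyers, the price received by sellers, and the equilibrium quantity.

The tax drives a wedge r_b - r_s = 9. Substituting r_s = r_b - 9 into supply: Qs = -863.5 + 11r_b.
Equate demand and the shifted supply: 603.5 - 7r_b = -863.5 + 11r_b, giving 18r_b = 1467, so r_b = 81.5.
So r_s = 72.5 and the quantity traded is Q = 603.5 - 7(81.5) = 33.

r_b = 81.5, r_s = 72.5, Q = 33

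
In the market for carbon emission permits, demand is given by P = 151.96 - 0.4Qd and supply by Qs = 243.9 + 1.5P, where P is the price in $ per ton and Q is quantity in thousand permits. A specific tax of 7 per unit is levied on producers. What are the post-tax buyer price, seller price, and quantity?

Solving each curve for Q: Qd = 379.9 - 2.5P.
The tax drives a wedge P_b - P_s = 7. Substituting P_s = P_b - 7 into supply: Qs = 233.4 + 1.5P_b.
Equate demand and the shifted supply: 379.9 - 2.5P_b = 233.4 + 1.5P_b, giving 4P_b = 146.5, so P_b = 36.625.
Then P_s = 36.625 - 7 = 29.625 and Q = 379.9 - 2.5(36.625) = 288.3375.

P_b = 36.625, P_s = 29.625, Q = 288.3375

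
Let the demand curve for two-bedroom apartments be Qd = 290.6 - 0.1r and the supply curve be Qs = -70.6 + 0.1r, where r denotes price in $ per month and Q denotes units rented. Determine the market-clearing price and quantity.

Set Qd = Qs: 290.6 - 0.1r = -70.6 + 0.1r, so 361.2 = 0.2r and r* = 1806.
Then Q* = 290.6 - 0.1(1806) = 110.

r* = 1806, Q* = 110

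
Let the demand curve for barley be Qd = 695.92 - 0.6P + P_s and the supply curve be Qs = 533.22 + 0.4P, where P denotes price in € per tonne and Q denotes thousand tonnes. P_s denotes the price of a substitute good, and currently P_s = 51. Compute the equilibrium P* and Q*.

With P_s = 51, demand is Qd = 746.92 - 0.6P.
Equating demand and supply, 746.92 - 0.6P = 533.22 + 0.4P gives P = 213.7, so P* = 213.7.
Then Q* = 746.92 - 0.6(213.7) = 618.7.

P* = 213.7, Q* = 618.7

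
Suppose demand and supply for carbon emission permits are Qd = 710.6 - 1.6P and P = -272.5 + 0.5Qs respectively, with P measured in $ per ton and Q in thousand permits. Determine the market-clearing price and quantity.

In direct form, Qs = 545 + 2P.
Set Qd = Qs: 710.6 - 1.6P = 545 + 2P, so 165.6 = 3.6P and P* = 46.
Plugging P* into demand: Q* = 710.6 - 1.6(46) = 637.

P* = 46, Q* = 637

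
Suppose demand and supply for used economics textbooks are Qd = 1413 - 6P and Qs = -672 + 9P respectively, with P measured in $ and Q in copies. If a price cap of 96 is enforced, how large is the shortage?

Shortage = 645

Evaluating both curves at the ceiling price 96 gives Qd = 837, Qs = 192.
Shortage = Qd - Qs = 837 - 192 = 645.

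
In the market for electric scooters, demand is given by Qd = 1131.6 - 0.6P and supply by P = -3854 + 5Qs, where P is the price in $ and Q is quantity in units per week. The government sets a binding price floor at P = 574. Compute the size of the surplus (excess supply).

Surplus = 98.4

Solving each curve for Q: Qs = 770.8 + 0.2P.
At P = 574: Qd = 787.2 and Qs = 885.6.
Surplus = Qs - Qd = 885.6 - 787.2 = 98.4.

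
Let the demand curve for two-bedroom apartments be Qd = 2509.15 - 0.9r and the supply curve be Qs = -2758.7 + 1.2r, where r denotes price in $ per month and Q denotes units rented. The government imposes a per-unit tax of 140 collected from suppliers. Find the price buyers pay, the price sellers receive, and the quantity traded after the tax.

Suppliers keep r_s = r_b - 140 per unit, so supply in terms of the buyer price is Qs = -2926.7 + 1.2r_b.
Set Qd = Qs: 2509.15 - 0.9r_b = -2926.7 + 1.2r_b, so 5435.85 = 2.1r_b and r_b = 2588.5.
Then r_s = 2588.5 - 140 = 2448.5 and Q = 2509.15 - 0.9(2588.5) = 179.5.

r_b = 2588.5, r_s = 2448.5, Q = 179.5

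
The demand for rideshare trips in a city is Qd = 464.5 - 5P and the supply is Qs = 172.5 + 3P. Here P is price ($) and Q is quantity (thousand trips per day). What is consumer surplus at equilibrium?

The market clears where 464.5 - 5P = 172.5 + 3P. Rearranging, 8P = 292, hence P* = 36.5.
Plugging P* into demand: Q* = 464.5 - 5(36.5) = 282.
Demand choke price (Qd = 0): P = 464.5/5 = 92.9. Consumer surplus = ½ × (92.9 - 36.5) × 282 = 7952.4.

Consumer surplus = 7952.4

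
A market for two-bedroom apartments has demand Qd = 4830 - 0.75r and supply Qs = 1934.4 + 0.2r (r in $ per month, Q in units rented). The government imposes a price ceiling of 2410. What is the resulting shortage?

Evaluating both curves at the ceiling price 2410 gives Qd = 3022.5, Qs = 2416.4.
Shortage = Qd - Qs = 3022.5 - 2416.4 = 606.1.

Shortage = 606.1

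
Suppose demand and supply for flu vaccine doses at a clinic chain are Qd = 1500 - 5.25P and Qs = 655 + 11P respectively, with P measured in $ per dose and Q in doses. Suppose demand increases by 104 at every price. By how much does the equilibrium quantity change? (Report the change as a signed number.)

ΔQ = 70.4

Equating demand and supply, 1500 - 5.25P = 655 + 11P gives 16.25P = 845, so P* = 52.
Then Q* = 1500 - 5.25(52) = 1227.
After the shift, demand is Qd = 1604 - 5.25P.
The new intersection has 949 = 16.25P, i.e. P = 58.4, Q = 1297.4.
ΔQ = 1297.4 - 1227 = 70.4.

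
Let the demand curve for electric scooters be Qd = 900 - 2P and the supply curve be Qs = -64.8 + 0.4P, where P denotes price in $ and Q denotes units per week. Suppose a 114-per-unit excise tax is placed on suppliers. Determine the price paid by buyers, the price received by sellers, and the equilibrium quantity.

Suppliers keep P_s = P_b - 114 per unit, so supply in terms of the buyer price is Qs = -110.4 + 0.4P_b.
Equate demand and the shifted supply: 900 - 2P_b = -110.4 + 0.4P_b, giving 2.4P_b = 1010.4, so P_b = 421.
So P_s = 307 and the quantity traded is Q = 900 - 2(421) = 58.

P_b = 421, P_s = 307, Q = 58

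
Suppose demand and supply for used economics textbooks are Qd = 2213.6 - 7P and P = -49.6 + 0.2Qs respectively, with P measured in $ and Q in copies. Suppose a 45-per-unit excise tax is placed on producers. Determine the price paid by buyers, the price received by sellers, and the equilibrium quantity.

P_b = 182.55, P_s = 137.55, Q = 935.75

In direct form, Qs = 248 + 5P.
Producers keep P_s = P_b - 45 per unit, so supply in terms of the buyer price is Qs = 23 + 5P_b.
Market clearing requires 2213.6 - 7P_b = 23 + 5P_b; hence 2190.6 = 12P_b and P_b = 182.55.
So P_s = 137.55 and the quantity traded is Q = 2213.6 - 7(182.55) = 935.75.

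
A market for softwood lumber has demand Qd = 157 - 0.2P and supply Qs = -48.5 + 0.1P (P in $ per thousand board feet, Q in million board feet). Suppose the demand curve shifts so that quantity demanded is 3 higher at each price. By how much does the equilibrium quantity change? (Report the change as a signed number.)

Equating demand and supply, 157 - 0.2P = -48.5 + 0.1P gives 0.3P = 205.5, so P* = 685.
Plugging P* into demand: Q* = 157 - 0.2(685) = 20.
After the shift, demand is Qd = 160 - 0.2P.
Re-solving, 0.3P = 208.5 gives P = 695 and Q = 21.
ΔQ = 21 - 20 = 1.

ΔQ = 1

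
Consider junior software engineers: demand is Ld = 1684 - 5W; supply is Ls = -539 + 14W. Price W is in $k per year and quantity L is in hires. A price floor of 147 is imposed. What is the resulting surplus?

Surplus = 570

With W fixed at 147, quantity demanded is 949 and quantity supplied is 1519.
Surplus = Ls - Ld = 1519 - 949 = 570.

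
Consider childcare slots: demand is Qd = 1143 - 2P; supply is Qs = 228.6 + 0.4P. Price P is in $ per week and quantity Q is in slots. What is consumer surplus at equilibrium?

Set Qd = Qs: 1143 - 2P = 228.6 + 0.4P, so 914.4 = 2.4P and P* = 381.
Then Q* = 1143 - 2(381) = 381.
Demand choke price (Qd = 0): P = 1143/2 = 571.5. Consumer surplus = ½ × (571.5 - 381) × 381 = 36290.25.

Consumer surplus = 36290.25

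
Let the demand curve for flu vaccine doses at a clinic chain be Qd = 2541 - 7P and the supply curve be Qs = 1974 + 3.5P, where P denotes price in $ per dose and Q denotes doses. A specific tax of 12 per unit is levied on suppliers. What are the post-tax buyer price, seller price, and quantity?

P_b = 58, P_s = 46, Q = 2135

With a tax of 12 on suppliers, they supply based on the net price P_s = P_b - 12, so Qs = 1932 + 3.5P_b.
Set Qd = Qs: 2541 - 7P_b = 1932 + 3.5P_b, so 609 = 10.5P_b and P_b = 58.
Then P_s = 58 - 12 = 46 and Q = 2541 - 7(58) = 2135.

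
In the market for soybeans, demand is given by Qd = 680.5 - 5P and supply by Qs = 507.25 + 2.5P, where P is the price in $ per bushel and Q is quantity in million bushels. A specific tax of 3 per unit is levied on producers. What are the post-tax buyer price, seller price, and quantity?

Producers keep P_s = P_b - 3 per unit, so supply in terms of the buyer price is Qs = 499.75 + 2.5P_b.
Equate demand and the shifted supply: 680.5 - 5P_b = 499.75 + 2.5P_b, giving 7.5P_b = 180.75, so P_b = 24.1.
So P_s = 21.1 and the quantity traded is Q = 680.5 - 5(24.1) = 560.

P_b = 24.1, P_s = 21.1, Q = 560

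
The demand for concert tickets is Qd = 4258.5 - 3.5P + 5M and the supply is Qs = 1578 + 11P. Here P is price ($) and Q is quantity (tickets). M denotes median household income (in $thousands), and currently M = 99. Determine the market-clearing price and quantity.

P* = 219, Q* = 3987

With M = 99, demand is Qd = 4753.5 - 3.5P.
At equilibrium Qd = Qs, so 4753.5 - 3.5P = 1578 + 11P; collecting terms, 3175.5 = 14.5P and P* = 219.
Substitute back: Q* = 4753.5 - 3.5(219) = 3987.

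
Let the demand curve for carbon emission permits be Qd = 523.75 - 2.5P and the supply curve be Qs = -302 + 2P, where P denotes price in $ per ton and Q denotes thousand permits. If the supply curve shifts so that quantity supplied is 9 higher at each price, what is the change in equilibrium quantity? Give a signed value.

At equilibrium Qd = Qs, so 523.75 - 2.5P = -302 + 2P; collecting terms, 825.75 = 4.5P and P* = 183.5.
Then Q* = 523.75 - 2.5(183.5) = 65.
After the shift, supply is Qs = -293 + 2P.
Re-solving, 4.5P = 816.75 gives P = 181.5 and Q = 70.
ΔQ = 70 - 65 = 5.

ΔQ = 5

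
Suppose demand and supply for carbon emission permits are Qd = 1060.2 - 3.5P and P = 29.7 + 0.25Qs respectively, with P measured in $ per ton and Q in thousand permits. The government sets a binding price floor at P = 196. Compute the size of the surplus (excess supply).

Surplus = 291

Rewriting in direct form: Qs = -118.8 + 4P.
Evaluating both curves at the floor price 196 gives Qd = 374.2, Qs = 665.2.
Surplus = Qs - Qd = 665.2 - 374.2 = 291.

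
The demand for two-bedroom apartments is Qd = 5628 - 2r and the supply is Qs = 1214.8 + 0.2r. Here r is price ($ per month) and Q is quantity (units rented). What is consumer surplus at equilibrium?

Set Qd = Qs: 5628 - 2r = 1214.8 + 0.2r, so 4413.2 = 2.2r and r* = 2006.
Substitute back: Q* = 5628 - 2(2006) = 1616.
Demand choke price (Qd = 0): r = 5628/2 = 2814. Consumer surplus = ½ × (2814 - 2006) × 1616 = 652864.

Consumer surplus = 652864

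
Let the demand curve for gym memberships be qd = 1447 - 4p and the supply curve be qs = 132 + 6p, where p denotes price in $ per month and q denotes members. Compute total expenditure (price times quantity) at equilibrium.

Total expenditure = 121111.5

Set qd = qs: 1447 - 4p = 132 + 6p, so 1315 = 10p and p* = 131.5.
Substitute back: q* = 1447 - 4(131.5) = 921.
Total expenditure = p* × q* = 131.5 × 921 = 121111.5.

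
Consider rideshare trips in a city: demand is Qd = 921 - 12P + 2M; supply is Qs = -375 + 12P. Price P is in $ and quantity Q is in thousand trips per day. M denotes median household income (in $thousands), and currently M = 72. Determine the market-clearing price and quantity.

With M = 72, demand is Qd = 1065 - 12P.
At equilibrium Qd = Qs, so 1065 - 12P = -375 + 12P; collecting terms, 1440 = 24P and P* = 60.
From the demand curve, Q* = 1065 - 12(60) = 345.

P* = 60, Q* = 345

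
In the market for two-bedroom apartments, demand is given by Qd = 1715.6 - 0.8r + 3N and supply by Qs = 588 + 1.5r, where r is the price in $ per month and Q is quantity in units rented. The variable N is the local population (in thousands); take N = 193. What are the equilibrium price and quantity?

r* = 742, Q* = 1701

With N = 193, demand is Qd = 2294.6 - 0.8r.
The market clears where 2294.6 - 0.8r = 588 + 1.5r. Rearranging, 2.3r = 1706.6, hence r* = 742.
From the demand curve, Q* = 2294.6 - 0.8(742) = 1701.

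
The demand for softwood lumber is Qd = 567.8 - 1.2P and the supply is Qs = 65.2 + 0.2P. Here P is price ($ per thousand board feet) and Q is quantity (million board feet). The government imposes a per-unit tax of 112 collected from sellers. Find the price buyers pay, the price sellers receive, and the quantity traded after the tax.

P_b = 375, P_s = 263, Q = 117.8

With a tax of 112 on sellers, they supply based on the net price P_s = P_b - 112, so Qs = 42.8 + 0.2P_b.
Set Qd = Qs: 567.8 - 1.2P_b = 42.8 + 0.2P_b, so 525 = 1.4P_b and P_b = 375.
Then P_s = 375 - 112 = 263 and Q = 567.8 - 1.2(375) = 117.8.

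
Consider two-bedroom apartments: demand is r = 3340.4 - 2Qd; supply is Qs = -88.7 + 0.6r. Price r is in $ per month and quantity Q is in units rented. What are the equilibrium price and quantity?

Rewriting in direct form: Qd = 1670.2 - 0.5r.
Equating demand and supply, 1670.2 - 0.5r = -88.7 + 0.6r gives 1.1r = 1758.9, so r* = 1599.
From the demand curve, Q* = 1670.2 - 0.5(1599) = 870.7.

r* = 1599, Q* = 870.7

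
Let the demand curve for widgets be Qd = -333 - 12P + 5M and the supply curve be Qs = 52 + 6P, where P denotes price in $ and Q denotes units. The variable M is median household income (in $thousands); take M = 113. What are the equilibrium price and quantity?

With M = 113, demand is Qd = 232 - 12P.
At equilibrium Qd = Qs, so 232 - 12P = 52 + 6P; collecting terms, 180 = 18P and P* = 10.
Substitute back: Q* = 232 - 12(10) = 112.

P* = 10, Q* = 112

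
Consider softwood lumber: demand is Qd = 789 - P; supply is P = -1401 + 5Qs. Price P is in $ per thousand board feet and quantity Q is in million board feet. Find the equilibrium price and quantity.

P* = 424, Q* = 365

Solving each curve for Q: Qs = 280.2 + 0.2P.
At equilibrium Qd = Qs, so 789 - P = 280.2 + 0.2P; collecting terms, 508.8 = 1.2P and P* = 424.
Then Q* = 789 - 424 = 365.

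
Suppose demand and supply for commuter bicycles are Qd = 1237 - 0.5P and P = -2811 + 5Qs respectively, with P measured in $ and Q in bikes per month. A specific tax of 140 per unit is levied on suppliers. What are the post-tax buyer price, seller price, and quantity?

Inverting to quantity form: Qs = 562.2 + 0.2P.
The tax drives a wedge P_b - P_s = 140. Substituting P_s = P_b - 140 into supply: Qs = 534.2 + 0.2P_b.
Set Qd = Qs: 1237 - 0.5P_b = 534.2 + 0.2P_b, so 702.8 = 0.7P_b and P_b = 1004.
So P_s = 864 and the quantity traded is Q = 1237 - 0.5(1004) = 735.

P_b = 1004, P_s = 864, Q = 735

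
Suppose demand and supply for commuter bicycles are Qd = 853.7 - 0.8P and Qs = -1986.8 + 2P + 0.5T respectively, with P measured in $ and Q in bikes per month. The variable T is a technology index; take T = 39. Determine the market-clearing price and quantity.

P* = 1007.5, Q* = 47.7

With T = 39, supply is Qs = -1967.3 + 2P.
Equating demand and supply, 853.7 - 0.8P = -1967.3 + 2P gives 2.8P = 2821, so P* = 1007.5.
Plugging P* into demand: Q* = 853.7 - 0.8(1007.5) = 47.7.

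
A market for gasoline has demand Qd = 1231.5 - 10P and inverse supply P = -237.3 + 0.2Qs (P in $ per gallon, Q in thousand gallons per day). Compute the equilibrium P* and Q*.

In direct form, Qs = 1186.5 + 5P.
Set Qd = Qs: 1231.5 - 10P = 1186.5 + 5P, so 45 = 15P and P* = 3.
Substitute back: Q* = 1231.5 - 10(3) = 1201.5.

P* = 3, Q* = 1201.5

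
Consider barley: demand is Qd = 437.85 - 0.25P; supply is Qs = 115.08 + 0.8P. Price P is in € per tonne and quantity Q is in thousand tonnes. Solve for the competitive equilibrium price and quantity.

P* = 307.4, Q* = 361

Equating demand and supply, 437.85 - 0.25P = 115.08 + 0.8P gives 1.05P = 322.77, so P* = 307.4.
From the demand curve, Q* = 437.85 - 0.25(307.4) = 361.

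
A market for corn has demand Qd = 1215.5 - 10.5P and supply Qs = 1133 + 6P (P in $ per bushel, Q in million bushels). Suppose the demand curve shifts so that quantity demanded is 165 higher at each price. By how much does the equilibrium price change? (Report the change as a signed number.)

ΔP = 10

At equilibrium Qd = Qs, so 1215.5 - 10.5P = 1133 + 6P; collecting terms, 82.5 = 16.5P and P* = 5.
Substitute back: Q* = 1215.5 - 10.5(5) = 1163.
After the shift, demand is Qd = 1380.5 - 10.5P.
Re-solving, 16.5P = 247.5 gives P = 15 and Q = 1223.
ΔP = 15 - 5 = 10.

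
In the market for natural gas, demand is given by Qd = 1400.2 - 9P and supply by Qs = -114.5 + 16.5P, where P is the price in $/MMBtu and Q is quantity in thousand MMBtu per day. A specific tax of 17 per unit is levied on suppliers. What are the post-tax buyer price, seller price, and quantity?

P_b = 70.4, P_s = 53.4, Q = 766.6

The tax drives a wedge P_b - P_s = 17. Substituting P_s = P_b - 17 into supply: Qs = -395 + 16.5P_b.
Set Qd = Qs: 1400.2 - 9P_b = -395 + 16.5P_b, so 1795.2 = 25.5P_b and P_b = 70.4.
Then P_s = 70.4 - 17 = 53.4 and Q = 1400.2 - 9(70.4) = 766.6.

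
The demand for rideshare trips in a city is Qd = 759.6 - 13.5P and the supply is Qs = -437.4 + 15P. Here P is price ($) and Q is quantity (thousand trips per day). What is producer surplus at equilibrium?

Producer surplus = 1236.492

Equating demand and supply, 759.6 - 13.5P = -437.4 + 15P gives 28.5P = 1197, so P* = 42.
Plugging P* into demand: Q* = 759.6 - 13.5(42) = 192.6.
Supply choke price (Qs = 0): P = 29.16. Producer surplus = ½ × (42 - 29.16) × 192.6 = 1236.492.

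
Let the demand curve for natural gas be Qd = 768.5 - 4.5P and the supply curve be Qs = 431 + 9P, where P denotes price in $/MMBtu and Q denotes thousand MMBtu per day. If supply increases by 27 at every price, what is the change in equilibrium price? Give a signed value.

Set Qd = Qs: 768.5 - 4.5P = 431 + 9P, so 337.5 = 13.5P and P* = 25.
Plugging P* into demand: Q* = 768.5 - 4.5(25) = 656.
After the shift, supply is Qs = 458 + 9P.
Re-solving, 13.5P = 310.5 gives P = 23 and Q = 665.
ΔP = 23 - 25 = -2.

ΔP = -2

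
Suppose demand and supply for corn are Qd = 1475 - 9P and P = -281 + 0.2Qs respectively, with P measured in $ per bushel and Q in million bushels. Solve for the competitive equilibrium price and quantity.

In direct form, Qs = 1405 + 5P.
At equilibrium Qd = Qs, so 1475 - 9P = 1405 + 5P; collecting terms, 70 = 14P and P* = 5.
Substitute back: Q* = 1475 - 9(5) = 1430.

P* = 5, Q* = 1430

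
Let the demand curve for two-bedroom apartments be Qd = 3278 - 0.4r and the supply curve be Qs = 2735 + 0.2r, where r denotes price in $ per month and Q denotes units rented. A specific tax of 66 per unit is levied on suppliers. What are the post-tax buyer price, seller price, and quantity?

r_b = 927, r_s = 861, Q = 2907.2

With a tax of 66 on suppliers, they supply based on the net price r_s = r_b - 66, so Qs = 2721.8 + 0.2r_b.
Equate demand and the shifted supply: 3278 - 0.4r_b = 2721.8 + 0.2r_b, giving 0.6r_b = 556.2, so r_b = 927.
Then r_s = 927 - 66 = 861 and Q = 3278 - 0.4(927) = 2907.2.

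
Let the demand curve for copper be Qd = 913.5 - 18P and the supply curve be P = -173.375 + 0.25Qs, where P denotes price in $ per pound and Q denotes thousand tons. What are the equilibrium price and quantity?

Inverting to quantity form: Qs = 693.5 + 4P.
Equating demand and supply, 913.5 - 18P = 693.5 + 4P gives 22P = 220, so P* = 10.
Substitute back: Q* = 913.5 - 18(10) = 733.5.

P* = 10, Q* = 733.5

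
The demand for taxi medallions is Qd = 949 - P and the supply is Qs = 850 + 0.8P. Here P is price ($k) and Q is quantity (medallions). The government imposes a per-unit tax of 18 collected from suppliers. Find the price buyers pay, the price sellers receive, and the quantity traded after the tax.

P_b = 63, P_s = 45, Q = 886

Suppliers keep P_s = P_b - 18 per unit, so supply in terms of the buyer price is Qs = 835.6 + 0.8P_b.
Set Qd = Qs: 949 - P_b = 835.6 + 0.8P_b, so 113.4 = 1.8P_b and P_b = 63.
So P_s = 45 and the quantity traded is Q = 949 - 63 = 886.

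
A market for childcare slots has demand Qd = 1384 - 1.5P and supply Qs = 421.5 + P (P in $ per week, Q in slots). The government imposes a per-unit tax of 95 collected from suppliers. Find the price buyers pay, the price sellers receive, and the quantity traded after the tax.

Suppliers keep P_s = P_b - 95 per unit, so supply in terms of the buyer price is Qs = 326.5 + P_b.
Set Qd = Qs: 1384 - 1.5P_b = 326.5 + P_b, so 1057.5 = 2.5P_b and P_b = 423.
Then P_s = 423 - 95 = 328 and Q = 1384 - 1.5(423) = 749.5.

P_b = 423, P_s = 328, Q = 749.5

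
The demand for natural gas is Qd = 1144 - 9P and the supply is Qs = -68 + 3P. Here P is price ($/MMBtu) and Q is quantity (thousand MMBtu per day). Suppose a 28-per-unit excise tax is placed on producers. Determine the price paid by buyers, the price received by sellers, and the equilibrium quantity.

P_b = 108, P_s = 80, Q = 172

With a tax of 28 on producers, they supply based on the net price P_s = P_b - 28, so Qs = -152 + 3P_b.
Equate demand and the shifted supply: 1144 - 9P_b = -152 + 3P_b, giving 12P_b = 1296, so P_b = 108.
So P_s = 80 and the quantity traded is Q = 1144 - 9(108) = 172.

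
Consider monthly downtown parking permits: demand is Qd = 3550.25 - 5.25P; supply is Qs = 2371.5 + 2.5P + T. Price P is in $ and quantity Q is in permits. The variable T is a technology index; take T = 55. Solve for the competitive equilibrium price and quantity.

P* = 145, Q* = 2789

With T = 55, supply is Qs = 2426.5 + 2.5P.
Equating demand and supply, 3550.25 - 5.25P = 2426.5 + 2.5P gives 7.75P = 1123.75, so P* = 145.
From the demand curve, Q* = 3550.25 - 5.25(145) = 2789.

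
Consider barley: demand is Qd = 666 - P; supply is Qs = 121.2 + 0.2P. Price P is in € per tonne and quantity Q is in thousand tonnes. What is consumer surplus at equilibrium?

Consumer surplus = 22472

At equilibrium Qd = Qs, so 666 - P = 121.2 + 0.2P; collecting terms, 544.8 = 1.2P and P* = 454.
From the demand curve, Q* = 666 - 454 = 212.
Demand choke price (Qd = 0): P = 666. Consumer surplus = ½ × (666 - 454) × 212 = 22472.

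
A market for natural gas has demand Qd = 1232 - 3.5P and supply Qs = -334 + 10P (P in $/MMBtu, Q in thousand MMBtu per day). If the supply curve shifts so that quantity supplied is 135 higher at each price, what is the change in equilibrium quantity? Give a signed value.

ΔQ = 35

The market clears where 1232 - 3.5P = -334 + 10P. Rearranging, 13.5P = 1566, hence P* = 116.
From the demand curve, Q* = 1232 - 3.5(116) = 826.
After the shift, supply is Qs = -199 + 10P.
New equilibrium: 1431 = 13.5P, so P = 106 and Q = 861.
ΔQ = 861 - 826 = 35.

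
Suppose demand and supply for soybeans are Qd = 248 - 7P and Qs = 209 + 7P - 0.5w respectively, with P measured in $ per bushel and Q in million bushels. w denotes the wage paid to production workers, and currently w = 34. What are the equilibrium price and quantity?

P* = 4, Q* = 220

With w = 34, supply is Qs = 192 + 7P.
Set Qd = Qs: 248 - 7P = 192 + 7P, so 56 = 14P and P* = 4.
Then Q* = 248 - 7(4) = 220.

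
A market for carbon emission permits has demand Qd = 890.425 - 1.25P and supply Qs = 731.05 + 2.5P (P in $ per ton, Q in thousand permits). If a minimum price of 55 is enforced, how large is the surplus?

Evaluating both curves at the floor price 55 gives Qd = 821.675, Qs = 868.55.
Surplus = Qs - Qd = 868.55 - 821.675 = 46.875.

Surplus = 46.875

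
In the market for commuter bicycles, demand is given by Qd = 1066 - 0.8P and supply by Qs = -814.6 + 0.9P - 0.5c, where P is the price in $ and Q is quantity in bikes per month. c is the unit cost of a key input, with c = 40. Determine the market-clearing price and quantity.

P* = 1118, Q* = 171.6

With c = 40, supply is Qs = -834.6 + 0.9P.
Set Qd = Qs: 1066 - 0.8P = -834.6 + 0.9P, so 1900.6 = 1.7P and P* = 1118.
Then Q* = 1066 - 0.8(1118) = 171.6.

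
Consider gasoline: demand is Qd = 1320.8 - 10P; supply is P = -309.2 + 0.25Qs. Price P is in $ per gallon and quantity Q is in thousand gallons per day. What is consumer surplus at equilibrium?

Inverting to quantity form: Qs = 1236.8 + 4P.
Equating demand and supply, 1320.8 - 10P = 1236.8 + 4P gives 14P = 84, so P* = 6.
Substitute back: Q* = 1320.8 - 10(6) = 1260.8.
Demand choke price (Qd = 0): P = 1320.8/10 = 132.08. Consumer surplus = ½ × (132.08 - 6) × 1260.8 = 79480.832.

Consumer surplus = 79480.832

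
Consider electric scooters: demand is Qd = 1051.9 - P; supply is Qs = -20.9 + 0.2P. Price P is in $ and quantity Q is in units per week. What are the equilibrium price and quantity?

P* = 894, Q* = 157.9

The market clears where 1051.9 - P = -20.9 + 0.2P. Rearranging, 1.2P = 1072.8, hence P* = 894.
Plugging P* into demand: Q* = 1051.9 - 894 = 157.9.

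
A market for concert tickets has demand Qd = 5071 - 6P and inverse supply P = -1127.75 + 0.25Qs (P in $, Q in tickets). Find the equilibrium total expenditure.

In direct form, Qs = 4511 + 4P.
At equilibrium Qd = Qs, so 5071 - 6P = 4511 + 4P; collecting terms, 560 = 10P and P* = 56.
Plugging P* into demand: Q* = 5071 - 6(56) = 4735.
Total expenditure = P* × Q* = 56 × 4735 = 265160.

Total expenditure = 265160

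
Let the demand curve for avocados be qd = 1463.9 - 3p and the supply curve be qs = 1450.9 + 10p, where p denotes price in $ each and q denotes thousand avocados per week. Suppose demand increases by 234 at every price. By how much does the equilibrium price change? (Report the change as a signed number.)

Δp = 18

Set qd = qs: 1463.9 - 3p = 1450.9 + 10p, so 13 = 13p and p* = 1.
Substitute back: q* = 1463.9 - 3(1) = 1460.9.
After the shift, demand is qd = 1697.9 - 3p.
New equilibrium: 247 = 13p, so p = 19 and q = 1640.9.
Δp = 19 - 1 = 18.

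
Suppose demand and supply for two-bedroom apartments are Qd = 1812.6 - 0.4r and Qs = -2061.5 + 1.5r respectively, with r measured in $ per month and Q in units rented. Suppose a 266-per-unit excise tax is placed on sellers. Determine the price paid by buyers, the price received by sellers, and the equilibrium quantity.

r_b = 2249, r_s = 1983, Q = 913

With a tax of 266 on sellers, they supply based on the net price r_s = r_b - 266, so Qs = -2460.5 + 1.5r_b.
Market clearing requires 1812.6 - 0.4r_b = -2460.5 + 1.5r_b; hence 4273.1 = 1.9r_b and r_b = 2249.
Then r_s = 2249 - 266 = 1983 and Q = 1812.6 - 0.4(2249) = 913.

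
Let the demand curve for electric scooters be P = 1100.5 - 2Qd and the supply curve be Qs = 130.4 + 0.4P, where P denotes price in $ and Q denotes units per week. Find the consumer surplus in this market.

Solving each curve for Q: Qd = 550.25 - 0.5P.
Set Qd = Qs: 550.25 - 0.5P = 130.4 + 0.4P, so 419.85 = 0.9P and P* = 466.5.
Substitute back: Q* = 550.25 - 0.5(466.5) = 317.
Demand choke price (Qd = 0): P = 550.25/0.5 = 1100.5. Consumer surplus = ½ × (1100.5 - 466.5) × 317 = 100489.

Consumer surplus = 100489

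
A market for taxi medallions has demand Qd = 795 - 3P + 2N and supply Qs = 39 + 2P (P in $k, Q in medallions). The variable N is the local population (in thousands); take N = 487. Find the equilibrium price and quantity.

P* = 346, Q* = 731

With N = 487, demand is Qd = 1769 - 3P.
Set Qd = Qs: 1769 - 3P = 39 + 2P, so 1730 = 5P and P* = 346.
From the demand curve, Q* = 1769 - 3(346) = 731.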